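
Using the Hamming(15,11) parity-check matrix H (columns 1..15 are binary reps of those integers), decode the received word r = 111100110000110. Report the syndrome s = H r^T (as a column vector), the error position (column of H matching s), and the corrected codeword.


s = (1, 0, 0, 0)^T, error position = 8, corrected codeword c = 111100100000110

Compute s = H r^T mod 2 one row at a time:
  s_1 = 1 + 0 + 0 + 0 + 0 + 1 + 1 + 0 = 3 ≡ 1 (mod 2).
  s_2 = 1 + 0 + 0 + 1 + 0 + 1 + 1 + 0 = 4 ≡ 0 (mod 2).
  s_3 = 1 + 1 + 0 + 1 + 0 + 0 + 1 + 0 = 4 ≡ 0 (mod 2).
  s_4 = 1 + 1 + 0 + 1 + 0 + 0 + 1 + 0 = 4 ≡ 0 (mod 2).
s = (1, 0, 0, 0)^T — this equals column 8 of H (binary 1000), so error is at position 8.
Correct: flip bit 8 of r = 111100110000110 to get c = 111100100000110.


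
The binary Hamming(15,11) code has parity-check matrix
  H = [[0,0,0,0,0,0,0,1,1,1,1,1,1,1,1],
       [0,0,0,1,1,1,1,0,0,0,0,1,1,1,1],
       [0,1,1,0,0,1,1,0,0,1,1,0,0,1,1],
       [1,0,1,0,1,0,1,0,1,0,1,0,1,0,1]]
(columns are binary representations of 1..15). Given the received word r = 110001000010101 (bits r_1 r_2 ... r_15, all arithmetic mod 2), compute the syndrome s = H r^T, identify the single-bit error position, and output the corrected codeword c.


s = (1, 1, 0, 0)^T, error position = 12, corrected codeword c = 110001000011101

Compute s = H r^T mod 2 one row at a time:
  s_1 = 0 + 0 + 0 + 1 + 0 + 1 + 0 + 1 = 3 ≡ 1 (mod 2).
  s_2 = 0 + 0 + 1 + 0 + 0 + 1 + 0 + 1 = 3 ≡ 1 (mod 2).
  s_3 = 1 + 0 + 1 + 0 + 0 + 1 + 0 + 1 = 4 ≡ 0 (mod 2).
  s_4 = 1 + 0 + 0 + 0 + 0 + 1 + 1 + 1 = 4 ≡ 0 (mod 2).
s = (1, 1, 0, 0)^T — this equals column 12 of H (binary 1100), so error is at position 12.
Correct: flip bit 12 of r = 110001000010101 to get c = 110001000011101.


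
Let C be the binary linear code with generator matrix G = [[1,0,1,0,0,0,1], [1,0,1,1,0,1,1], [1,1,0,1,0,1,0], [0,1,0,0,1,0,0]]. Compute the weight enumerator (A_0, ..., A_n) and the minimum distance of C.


Weight distribution: A_0 = 1, A_2 = 4, A_3 = 3, A_4 = 3, A_5 = 4, A_7 = 1. Minimum distance d = 2.

Enumerate all 2^4 = 16 messages m ∈ F_2^4.
For each, compute codeword c = mG in F_2^7, then tally its weight.
  m = 0000 → c = 0000000, weight = 0.
  m = 1000 → c = 1010001, weight = 3.
  m = 0100 → c = 1011011, weight = 5.
  m = 1100 → c = 0001010, weight = 2.
  m = 0010 → c = 1101010, weight = 4.
  m = 1010 → c = 0111011, weight = 5.
  m = 0110 → c = 0110001, weight = 3.
  m = 1110 → c = 1100000, weight = 2.
  m = 0001 → c = 0100100, weight = 2.
  m = 1001 → c = 1110101, weight = 5.
  m = 0101 → c = 1111111, weight = 7.
  m = 1101 → c = 0101110, weight = 4.
  m = 0011 → c = 1001110, weight = 4.
  m = 1011 → c = 0011111, weight = 5.
  m = 0111 → c = 0010101, weight = 3.
  m = 1111 → c = 1000100, weight = 2.
Tally weights:
  weight 0: 1 codewords.
  weight 2: 4 codewords.
  weight 3: 3 codewords.
  weight 4: 3 codewords.
  weight 5: 4 codewords.
  weight 7: 1 codewords.
Minimum distance d = smallest w > 0 with A_w > 0 = 2.
Sanity: Σ A_w = 16 = 2^4 = 16 ✓.


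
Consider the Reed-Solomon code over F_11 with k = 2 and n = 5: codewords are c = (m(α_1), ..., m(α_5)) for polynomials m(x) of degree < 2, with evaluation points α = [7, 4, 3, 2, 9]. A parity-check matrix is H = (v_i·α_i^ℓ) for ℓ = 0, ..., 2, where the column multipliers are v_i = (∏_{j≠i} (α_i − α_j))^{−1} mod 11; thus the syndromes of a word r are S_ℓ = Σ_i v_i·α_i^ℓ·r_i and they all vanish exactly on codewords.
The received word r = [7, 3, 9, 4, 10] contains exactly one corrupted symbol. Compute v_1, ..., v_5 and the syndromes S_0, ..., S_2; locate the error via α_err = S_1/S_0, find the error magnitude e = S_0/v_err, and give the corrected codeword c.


S = (2, 7, 8), error at position 5, error magnitude e = 4, c = [7, 3, 9, 4, 6].

Step 1: column multipliers v_i = (∏_{j≠i}(α_i − α_j))^{−1} mod 11.
  i = 1 (α = 7): (7−4)(7−3)(7−2)(7−9) = 3·4·5·(−2) = −120 ≡ 1, so v_1 = 1^{−1} = 1 (mod 11).
  i = 2 (α = 4): (4−7)(4−3)(4−2)(4−9) = (−3)·1·2·(−5) = 30 ≡ 8, so v_2 = 8^{−1} = 7 (mod 11).
  i = 3 (α = 3): (3−7)(3−4)(3−2)(3−9) = (−4)·(−1)·1·(−6) = −24 ≡ 9, so v_3 = 9^{−1} = 5 (mod 11).
  i = 4 (α = 2): (2−7)(2−4)(2−3)(2−9) = (−5)·(−2)·(−1)·(−7) = 70 ≡ 4, so v_4 = 4^{−1} = 3 (mod 11).
  i = 5 (α = 9): (9−7)(9−4)(9−3)(9−2) = 2·5·6·7 = 420 ≡ 2, so v_5 = 2^{−1} = 6 (mod 11).
  v = [1, 7, 5, 3, 6].
Step 2: syndromes of r = [7, 3, 9, 4, 10] (all sums mod 11).
  S_0 = Σ v_i r_i = 1·7 + 7·3 + 5·9 + 3·4 + 6·10 = 145 ≡ 2.
  S_1 = Σ v_i α_i r_i = 1·7·7 + 7·4·3 + 5·3·9 + 3·2·4 + 6·9·10 = 832 ≡ 7.
  α_i^2 mod 11 = [5, 5, 9, 4, 4].
  S_2 = Σ v_i α_i^2 r_i = 1·5·7 + 7·5·3 + 5·9·9 + 3·4·4 + 6·4·10 = 833 ≡ 8.
  S = (2, 7, 8) ≠ 0, so r is not a codeword (an error is present).
Step 3: locate the error. For a single error e at position i, S_ℓ = v_i·e·α_i^ℓ, so α_err = S_1/S_0.
  S_0^{−1} = 2^{−1} = 6 (mod 11), so α_err = 7·6 = 42 ≡ 9 = α_5. Error position i = 5.
  Consistency check: S_2/S_1 = 8·8 = 64 ≡ 9 = α_err ✓ (single-error assumption holds).
Step 4: error magnitude e = S_0/v_5 = S_0·∏_{j≠5}(α_5 − α_j) = 2·2 = 4 ≡ 4 (mod 11).
Step 5: correct position 5: c_5 = r_5 − e = 10 − 4 ≡ 6 (mod 11). Hence c = [7, 3, 9, 4, 6].
  Check: interpolating c through the α_i gives m(x) = 5 + 5·x (degree < 2) with m(α_i) = c_i for every i, so c is indeed a codeword.


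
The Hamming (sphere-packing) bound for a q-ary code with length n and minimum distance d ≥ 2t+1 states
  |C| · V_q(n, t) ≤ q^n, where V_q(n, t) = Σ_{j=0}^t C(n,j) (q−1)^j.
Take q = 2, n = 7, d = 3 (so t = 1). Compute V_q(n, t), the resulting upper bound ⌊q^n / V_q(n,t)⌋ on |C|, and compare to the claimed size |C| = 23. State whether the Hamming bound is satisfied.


V_q(n, t) = 8, q^n = 128, Hamming bound = 16, |C| = 23 > bound (violated).

Step 1: Compute V_q(n, t) = Σ_{j=0}^1 C(n, j) (q−1)^j.
  j = 0: C(7,0)·(1)^0 = 1·1 = 1.
  j = 1: C(7,1)·(1)^1 = 7·1 = 7.
  V_q(n, t) = 1 + 7 = 8.
Step 2: q^n = 2^7 = 128.
Step 3: Hamming bound ⌊q^n / V_q(n,t)⌋ = ⌊128/8⌋ = 16.
Step 4: Compare |C| = 23 to 16: violated.
The claimed |C| lies above the Hamming bound, so no 2-ary code of length 7 with d ≥ 3 can have 23 codewords.


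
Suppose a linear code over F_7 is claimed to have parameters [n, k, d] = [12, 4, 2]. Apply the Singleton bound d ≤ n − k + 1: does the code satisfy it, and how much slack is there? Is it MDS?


Singleton RHS = n − k + 1 = 9, slack = 7, bound satisfied, not MDS.

Singleton bound: d ≤ n − k + 1.
Here n = 12, k = 4, so n − k + 1 = 9.
Given d = 2, check d ≤ 9: YES.
Slack = (n − k + 1) − d = 7.
The code is NOT MDS (slack = 7 > 0).
Description: the claimed parameters are [12, 4, 2]_7; such a code would be non-MDS.


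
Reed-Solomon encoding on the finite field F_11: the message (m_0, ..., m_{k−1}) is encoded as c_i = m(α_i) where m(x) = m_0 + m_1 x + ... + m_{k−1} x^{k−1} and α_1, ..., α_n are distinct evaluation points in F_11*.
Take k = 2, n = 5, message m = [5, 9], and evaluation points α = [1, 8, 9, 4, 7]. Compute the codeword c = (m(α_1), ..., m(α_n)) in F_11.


c = [3, 0, 9, 8, 2]

Message polynomial: m(x) = 5 + 9·x (mod 11).
For each evaluation point α_i, compute m(α_i) mod 11:
  α_1 = 1: Horner steps 9 → 3, so m(1) = 3.
  α_2 = 8: Horner steps 9 → 0, so m(8) = 0.
  α_3 = 9: Horner steps 9 → 9, so m(9) = 9.
  α_4 = 4: Horner steps 9 → 8, so m(4) = 8.
  α_5 = 7: Horner steps 9 → 2, so m(7) = 2.
Codeword c = [3, 0, 9, 8, 2] ∈ F_11^5.


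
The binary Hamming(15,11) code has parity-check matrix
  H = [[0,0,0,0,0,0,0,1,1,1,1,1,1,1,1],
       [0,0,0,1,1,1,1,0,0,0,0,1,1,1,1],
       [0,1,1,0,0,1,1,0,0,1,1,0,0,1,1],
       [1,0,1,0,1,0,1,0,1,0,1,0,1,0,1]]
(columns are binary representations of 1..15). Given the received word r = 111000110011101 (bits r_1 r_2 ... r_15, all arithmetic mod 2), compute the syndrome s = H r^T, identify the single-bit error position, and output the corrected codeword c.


s = (1, 0, 1, 0)^T, error position = 10, corrected codeword c = 111000110111101

Compute s = H r^T mod 2 one row at a time:
  s_1 = 1 + 0 + 0 + 1 + 1 + 1 + 0 + 1 = 5 ≡ 1 (mod 2).
  s_2 = 0 + 0 + 0 + 1 + 1 + 1 + 0 + 1 = 4 ≡ 0 (mod 2).
  s_3 = 1 + 1 + 0 + 1 + 0 + 1 + 0 + 1 = 5 ≡ 1 (mod 2).
  s_4 = 1 + 1 + 0 + 1 + 0 + 1 + 1 + 1 = 6 ≡ 0 (mod 2).
s = (1, 0, 1, 0)^T — this equals column 10 of H (binary 1010), so error is at position 10.
Correct: flip bit 10 of r = 111000110011101 to get c = 111000110111101.


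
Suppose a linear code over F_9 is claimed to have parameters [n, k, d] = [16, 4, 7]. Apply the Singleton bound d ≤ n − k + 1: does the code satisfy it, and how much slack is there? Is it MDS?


Singleton RHS = n − k + 1 = 13, slack = 6, bound satisfied, not MDS.

Singleton bound: d ≤ n − k + 1.
Here n = 16, k = 4, so n − k + 1 = 13.
Given d = 7, check d ≤ 13: YES.
Slack = (n − k + 1) − d = 6.
The code is NOT MDS (slack = 6 > 0).
Description: the claimed parameters are [16, 4, 7]_9; such a code would be non-MDS.


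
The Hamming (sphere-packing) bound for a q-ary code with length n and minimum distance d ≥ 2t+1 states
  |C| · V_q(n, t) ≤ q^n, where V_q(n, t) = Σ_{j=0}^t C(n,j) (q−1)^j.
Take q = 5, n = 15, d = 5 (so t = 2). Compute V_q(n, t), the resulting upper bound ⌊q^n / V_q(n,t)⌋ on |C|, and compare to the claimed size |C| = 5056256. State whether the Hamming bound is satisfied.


V_q(n, t) = 1741, q^n = 30517578125, Hamming bound = 17528764, |C| = 5056256 ≤ bound (satisfied).

Step 1: Compute V_q(n, t) = Σ_{j=0}^2 C(n, j) (q−1)^j.
  j = 0: C(15,0)·(4)^0 = 1·1 = 1.
  j = 1: C(15,1)·(4)^1 = 15·4 = 60.
  j = 2: C(15,2)·(4)^2 = 105·16 = 1680.
  V_q(n, t) = 1 + 60 + 1680 = 1741.
Step 2: q^n = 5^15 = 30517578125.
Step 3: Hamming bound ⌊q^n / V_q(n,t)⌋ = ⌊30517578125/1741⌋ = 17528764.
Step 4: Compare |C| = 5056256 to 17528764: satisfied.
The claimed |C| lies below the Hamming bound.


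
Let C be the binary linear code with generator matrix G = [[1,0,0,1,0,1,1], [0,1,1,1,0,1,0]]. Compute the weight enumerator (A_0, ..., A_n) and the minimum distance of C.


Weight distribution: A_0 = 1, A_4 = 3. Minimum distance d = 4.

Enumerate all 2^2 = 4 messages m ∈ F_2^2.
For each, compute codeword c = mG in F_2^7, then tally its weight.
  m = 00 → c = 0000000, weight = 0.
  m = 10 → c = 1001011, weight = 4.
  m = 01 → c = 0111010, weight = 4.
  m = 11 → c = 1110001, weight = 4.
Tally weights:
  weight 0: 1 codewords.
  weight 4: 3 codewords.
Minimum distance d = smallest w > 0 with A_w > 0 = 4.
Sanity: Σ A_w = 4 = 2^2 = 4 ✓.


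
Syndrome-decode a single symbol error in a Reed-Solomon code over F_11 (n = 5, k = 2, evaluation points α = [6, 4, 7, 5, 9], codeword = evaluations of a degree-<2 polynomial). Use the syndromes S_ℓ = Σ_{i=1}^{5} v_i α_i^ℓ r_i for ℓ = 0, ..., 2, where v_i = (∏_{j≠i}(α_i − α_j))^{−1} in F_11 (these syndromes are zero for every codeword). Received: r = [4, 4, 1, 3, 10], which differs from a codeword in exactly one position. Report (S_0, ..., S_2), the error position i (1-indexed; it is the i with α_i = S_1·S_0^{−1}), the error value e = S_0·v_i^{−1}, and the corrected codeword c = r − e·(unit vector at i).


S = (4, 2, 1), error at position 1, error magnitude e = 2, c = [2, 4, 1, 3, 10].

Step 1: column multipliers v_i = (∏_{j≠i}(α_i − α_j))^{−1} mod 11.
  i = 1 (α = 6): (6−4)(6−7)(6−5)(6−9) = 2·(−1)·1·(−3) = 6 ≡ 6, so v_1 = 6^{−1} = 2 (mod 11).
  i = 2 (α = 4): (4−6)(4−7)(4−5)(4−9) = (−2)·(−3)·(−1)·(−5) = 30 ≡ 8, so v_2 = 8^{−1} = 7 (mod 11).
  i = 3 (α = 7): (7−6)(7−4)(7−5)(7−9) = 1·3·2·(−2) = −12 ≡ 10, so v_3 = 10^{−1} = 10 (mod 11).
  i = 4 (α = 5): (5−6)(5−4)(5−7)(5−9) = (−1)·1·(−2)·(−4) = −8 ≡ 3, so v_4 = 3^{−1} = 4 (mod 11).
  i = 5 (α = 9): (9−6)(9−4)(9−7)(9−5) = 3·5·2·4 = 120 ≡ 10, so v_5 = 10^{−1} = 10 (mod 11).
  v = [2, 7, 10, 4, 10].
Step 2: syndromes of r = [4, 4, 1, 3, 10] (all sums mod 11).
  S_0 = Σ v_i r_i = 2·4 + 7·4 + 10·1 + 4·3 + 10·10 = 158 ≡ 4.
  S_1 = Σ v_i α_i r_i = 2·6·4 + 7·4·4 + 10·7·1 + 4·5·3 + 10·9·10 = 1190 ≡ 2.
  α_i^2 mod 11 = [3, 5, 5, 3, 4].
  S_2 = Σ v_i α_i^2 r_i = 2·3·4 + 7·5·4 + 10·5·1 + 4·3·3 + 10·4·10 = 650 ≡ 1.
  S = (4, 2, 1) ≠ 0, so r is not a codeword (an error is present).
Step 3: locate the error. For a single error e at position i, S_ℓ = v_i·e·α_i^ℓ, so α_err = S_1/S_0.
  S_0^{−1} = 4^{−1} = 3 (mod 11), so α_err = 2·3 = 6 ≡ 6 = α_1. Error position i = 1.
  Consistency check: S_2/S_1 = 1·6 = 6 ≡ 6 = α_err ✓ (single-error assumption holds).
Step 4: error magnitude e = S_0/v_1 = S_0·∏_{j≠1}(α_1 − α_j) = 4·6 = 24 ≡ 2 (mod 11).
Step 5: correct position 1: c_1 = r_1 − e = 4 − 2 ≡ 2 (mod 11). Hence c = [2, 4, 1, 3, 10].
  Check: interpolating c through the α_i gives m(x) = 8 + 10·x (degree < 2) with m(α_i) = c_i for every i, so c is indeed a codeword.


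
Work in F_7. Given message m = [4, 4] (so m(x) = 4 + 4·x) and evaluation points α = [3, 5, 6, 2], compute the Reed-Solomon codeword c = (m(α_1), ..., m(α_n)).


c = [2, 3, 0, 5]

Message polynomial: m(x) = 4 + 4·x (mod 7).
For each evaluation point α_i, compute m(α_i) mod 7:
  α_1 = 3: Horner steps 4 → 2, so m(3) = 2.
  α_2 = 5: Horner steps 4 → 3, so m(5) = 3.
  α_3 = 6: Horner steps 4 → 0, so m(6) = 0.
  α_4 = 2: Horner steps 4 → 5, so m(2) = 5.
Codeword c = [2, 3, 0, 5] ∈ F_7^4.


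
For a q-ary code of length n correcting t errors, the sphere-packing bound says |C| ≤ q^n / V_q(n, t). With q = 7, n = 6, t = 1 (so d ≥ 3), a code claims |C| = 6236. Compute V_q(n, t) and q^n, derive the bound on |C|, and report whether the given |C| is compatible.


V_q(n, t) = 37, q^n = 117649, Hamming bound = 3179, |C| = 6236 > bound (violated).

Step 1: Compute V_q(n, t) = Σ_{j=0}^1 C(n, j) (q−1)^j.
  j = 0: C(6,0)·(6)^0 = 1·1 = 1.
  j = 1: C(6,1)·(6)^1 = 6·6 = 36.
  V_q(n, t) = 1 + 36 = 37.
Step 2: q^n = 7^6 = 117649.
Step 3: Hamming bound ⌊q^n / V_q(n,t)⌋ = ⌊117649/37⌋ = 3179.
Step 4: Compare |C| = 6236 to 3179: violated.
The claimed |C| lies above the Hamming bound, so no 7-ary code of length 6 with d ≥ 3 can have 6236 codewords.


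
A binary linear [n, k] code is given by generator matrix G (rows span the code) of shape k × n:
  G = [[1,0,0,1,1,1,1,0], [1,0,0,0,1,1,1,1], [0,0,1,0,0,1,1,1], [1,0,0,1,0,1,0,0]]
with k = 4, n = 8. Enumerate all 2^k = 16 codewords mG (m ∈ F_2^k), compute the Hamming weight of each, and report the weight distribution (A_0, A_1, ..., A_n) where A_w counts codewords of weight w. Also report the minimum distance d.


Weight distribution: A_0 = 1, A_2 = 2, A_3 = 4, A_4 = 5, A_5 = 4. Minimum distance d = 2.

Enumerate all 2^4 = 16 messages m ∈ F_2^4.
For each, compute codeword c = mG in F_2^8, then tally its weight.
  m = 0000 → c = 00000000, weight = 0.
  m = 1000 → c = 10011110, weight = 5.
  m = 0100 → c = 10001111, weight = 5.
  m = 1100 → c = 00010001, weight = 2.
  m = 0010 → c = 00100111, weight = 4.
  m = 1010 → c = 10111001, weight = 5.
  m = 0110 → c = 10101000, weight = 3.
  m = 1110 → c = 00110110, weight = 4.
  m = 0001 → c = 10010100, weight = 3.
  m = 1001 → c = 00001010, weight = 2.
  m = 0101 → c = 00011011, weight = 4.
  m = 1101 → c = 10000101, weight = 3.
  m = 0011 → c = 10110011, weight = 5.
  m = 1011 → c = 00101101, weight = 4.
  m = 0111 → c = 00111100, weight = 4.
  m = 1111 → c = 10100010, weight = 3.
Tally weights:
  weight 0: 1 codewords.
  weight 2: 2 codewords.
  weight 3: 4 codewords.
  weight 4: 5 codewords.
  weight 5: 4 codewords.
Minimum distance d = smallest w > 0 with A_w > 0 = 2.
Sanity: Σ A_w = 16 = 2^4 = 16 ✓.


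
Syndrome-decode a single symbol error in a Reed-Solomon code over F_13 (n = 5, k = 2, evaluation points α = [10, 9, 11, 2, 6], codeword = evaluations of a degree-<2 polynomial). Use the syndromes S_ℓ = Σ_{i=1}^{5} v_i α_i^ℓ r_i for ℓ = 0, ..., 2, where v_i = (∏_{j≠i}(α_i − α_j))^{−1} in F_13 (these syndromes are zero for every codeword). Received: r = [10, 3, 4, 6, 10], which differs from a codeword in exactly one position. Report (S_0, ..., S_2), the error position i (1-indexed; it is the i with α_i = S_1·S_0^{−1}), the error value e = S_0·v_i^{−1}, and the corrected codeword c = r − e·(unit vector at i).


S = (4, 11, 1), error at position 5, error magnitude e = 2, c = [10, 3, 4, 6, 8].

Step 1: column multipliers v_i = (∏_{j≠i}(α_i − α_j))^{−1} mod 13.
  i = 1 (α = 10): (10−9)(10−11)(10−2)(10−6) = 1·(−1)·8·4 = −32 ≡ 7, so v_1 = 7^{−1} = 2 (mod 13).
  i = 2 (α = 9): (9−10)(9−11)(9−2)(9−6) = (−1)·(−2)·7·3 = 42 ≡ 3, so v_2 = 3^{−1} = 9 (mod 13).
  i = 3 (α = 11): (11−10)(11−9)(11−2)(11−6) = 1·2·9·5 = 90 ≡ 12, so v_3 = 12^{−1} = 12 (mod 13).
  i = 4 (α = 2): (2−10)(2−9)(2−11)(2−6) = (−8)·(−7)·(−9)·(−4) = 2016 ≡ 1, so v_4 = 1^{−1} = 1 (mod 13).
  i = 5 (α = 6): (6−10)(6−9)(6−11)(6−2) = (−4)·(−3)·(−5)·4 = −240 ≡ 7, so v_5 = 7^{−1} = 2 (mod 13).
  v = [2, 9, 12, 1, 2].
Step 2: syndromes of r = [10, 3, 4, 6, 10] (all sums mod 13).
  S_0 = Σ v_i r_i = 2·10 + 9·3 + 12·4 + 1·6 + 2·10 = 121 ≡ 4.
  S_1 = Σ v_i α_i r_i = 2·10·10 + 9·9·3 + 12·11·4 + 1·2·6 + 2·6·10 = 1103 ≡ 11.
  α_i^2 mod 13 = [9, 3, 4, 4, 10].
  S_2 = Σ v_i α_i^2 r_i = 2·9·10 + 9·3·3 + 12·4·4 + 1·4·6 + 2·10·10 = 677 ≡ 1.
  S = (4, 11, 1) ≠ 0, so r is not a codeword (an error is present).
Step 3: locate the error. For a single error e at position i, S_ℓ = v_i·e·α_i^ℓ, so α_err = S_1/S_0.
  S_0^{−1} = 4^{−1} = 10 (mod 13), so α_err = 11·10 = 110 ≡ 6 = α_5. Error position i = 5.
  Consistency check: S_2/S_1 = 1·6 = 6 ≡ 6 = α_err ✓ (single-error assumption holds).
Step 4: error magnitude e = S_0/v_5 = S_0·∏_{j≠5}(α_5 − α_j) = 4·7 = 28 ≡ 2 (mod 13).
Step 5: correct position 5: c_5 = r_5 − e = 10 − 2 ≡ 8 (mod 13). Hence c = [10, 3, 4, 6, 8].
  Check: interpolating c through the α_i gives m(x) = 5 + 7·x (degree < 2) with m(α_i) = c_i for every i, so c is indeed a codeword.


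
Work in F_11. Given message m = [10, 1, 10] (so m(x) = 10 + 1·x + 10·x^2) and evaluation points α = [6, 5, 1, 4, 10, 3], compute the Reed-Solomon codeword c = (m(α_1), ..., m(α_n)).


c = [2, 1, 10, 9, 8, 4]

Message polynomial: m(x) = 10 + 1·x + 10·x^2 (mod 11).
For each evaluation point α_i, compute m(α_i) mod 11:
  α_1 = 6: Horner steps 10 → 6 → 2, so m(6) = 2.
  α_2 = 5: Horner steps 10 → 7 → 1, so m(5) = 1.
  α_3 = 1: Horner steps 10 → 0 → 10, so m(1) = 10.
  α_4 = 4: Horner steps 10 → 8 → 9, so m(4) = 9.
  α_5 = 10: Horner steps 10 → 2 → 8, so m(10) = 8.
  α_6 = 3: Horner steps 10 → 9 → 4, so m(3) = 4.
Codeword c = [2, 1, 10, 9, 8, 4] ∈ F_11^6.


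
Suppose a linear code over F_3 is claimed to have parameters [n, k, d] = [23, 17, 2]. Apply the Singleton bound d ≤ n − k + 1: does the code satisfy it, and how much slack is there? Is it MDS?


Singleton RHS = n − k + 1 = 7, slack = 5, bound satisfied, not MDS.

Singleton bound: d ≤ n − k + 1.
Here n = 23, k = 17, so n − k + 1 = 7.
Given d = 2, check d ≤ 7: YES.
Slack = (n − k + 1) − d = 5.
The code is NOT MDS (slack = 5 > 0).
Description: the claimed parameters are [23, 17, 2]_3; such a code would be non-MDS.


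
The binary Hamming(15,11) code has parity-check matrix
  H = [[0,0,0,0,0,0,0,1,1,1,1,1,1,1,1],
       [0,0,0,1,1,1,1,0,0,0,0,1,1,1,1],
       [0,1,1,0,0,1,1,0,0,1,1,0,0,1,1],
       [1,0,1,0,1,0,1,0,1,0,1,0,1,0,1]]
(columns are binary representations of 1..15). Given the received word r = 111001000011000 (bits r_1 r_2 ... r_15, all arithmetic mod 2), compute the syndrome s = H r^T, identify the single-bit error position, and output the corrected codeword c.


s = (0, 0, 0, 1)^T, error position = 1, corrected codeword c = 011001000011000

Compute s = H r^T mod 2 one row at a time:
  s_1 = 0 + 0 + 0 + 1 + 1 + 0 + 0 + 0 = 2 ≡ 0 (mod 2).
  s_2 = 0 + 0 + 1 + 0 + 1 + 0 + 0 + 0 = 2 ≡ 0 (mod 2).
  s_3 = 1 + 1 + 1 + 0 + 0 + 1 + 0 + 0 = 4 ≡ 0 (mod 2).
  s_4 = 1 + 1 + 0 + 0 + 0 + 1 + 0 + 0 = 3 ≡ 1 (mod 2).
s = (0, 0, 0, 1)^T — this equals column 1 of H (binary 0001), so error is at position 1.
Correct: flip bit 1 of r = 111001000011000 to get c = 011001000011000.


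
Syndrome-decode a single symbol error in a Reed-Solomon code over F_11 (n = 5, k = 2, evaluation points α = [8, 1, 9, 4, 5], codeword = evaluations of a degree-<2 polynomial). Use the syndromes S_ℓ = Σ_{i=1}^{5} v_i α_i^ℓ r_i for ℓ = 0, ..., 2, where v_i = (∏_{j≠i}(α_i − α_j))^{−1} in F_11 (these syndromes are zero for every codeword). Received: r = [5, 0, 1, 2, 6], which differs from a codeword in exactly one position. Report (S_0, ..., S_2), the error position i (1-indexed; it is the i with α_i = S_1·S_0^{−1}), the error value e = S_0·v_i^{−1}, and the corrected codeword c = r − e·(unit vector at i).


S = (6, 2, 8), error at position 4, error magnitude e = 3, c = [5, 0, 1, 10, 6].

Step 1: column multipliers v_i = (∏_{j≠i}(α_i − α_j))^{−1} mod 11.
  i = 1 (α = 8): (8−1)(8−9)(8−4)(8−5) = 7·(−1)·4·3 = −84 ≡ 4, so v_1 = 4^{−1} = 3 (mod 11).
  i = 2 (α = 1): (1−8)(1−9)(1−4)(1−5) = (−7)·(−8)·(−3)·(−4) = 672 ≡ 1, so v_2 = 1^{−1} = 1 (mod 11).
  i = 3 (α = 9): (9−8)(9−1)(9−4)(9−5) = 1·8·5·4 = 160 ≡ 6, so v_3 = 6^{−1} = 2 (mod 11).
  i = 4 (α = 4): (4−8)(4−1)(4−9)(4−5) = (−4)·3·(−5)·(−1) = −60 ≡ 6, so v_4 = 6^{−1} = 2 (mod 11).
  i = 5 (α = 5): (5−8)(5−1)(5−9)(5−4) = (−3)·4·(−4)·1 = 48 ≡ 4, so v_5 = 4^{−1} = 3 (mod 11).
  v = [3, 1, 2, 2, 3].
Step 2: syndromes of r = [5, 0, 1, 2, 6] (all sums mod 11).
  S_0 = Σ v_i r_i = 3·5 + 1·0 + 2·1 + 2·2 + 3·6 = 39 ≡ 6.
  S_1 = Σ v_i α_i r_i = 3·8·5 + 1·1·0 + 2·9·1 + 2·4·2 + 3·5·6 = 244 ≡ 2.
  α_i^2 mod 11 = [9, 1, 4, 5, 3].
  S_2 = Σ v_i α_i^2 r_i = 3·9·5 + 1·1·0 + 2·4·1 + 2·5·2 + 3·3·6 = 217 ≡ 8.
  S = (6, 2, 8) ≠ 0, so r is not a codeword (an error is present).
Step 3: locate the error. For a single error e at position i, S_ℓ = v_i·e·α_i^ℓ, so α_err = S_1/S_0.
  S_0^{−1} = 6^{−1} = 2 (mod 11), so α_err = 2·2 = 4 ≡ 4 = α_4. Error position i = 4.
  Consistency check: S_2/S_1 = 8·6 = 48 ≡ 4 = α_err ✓ (single-error assumption holds).
Step 4: error magnitude e = S_0/v_4 = S_0·∏_{j≠4}(α_4 − α_j) = 6·6 = 36 ≡ 3 (mod 11).
Step 5: correct position 4: c_4 = r_4 − e = 2 − 3 ≡ 10 (mod 11). Hence c = [5, 0, 1, 10, 6].
  Check: interpolating c through the α_i gives m(x) = 4 + 7·x (degree < 2) with m(α_i) = c_i for every i, so c is indeed a codeword.


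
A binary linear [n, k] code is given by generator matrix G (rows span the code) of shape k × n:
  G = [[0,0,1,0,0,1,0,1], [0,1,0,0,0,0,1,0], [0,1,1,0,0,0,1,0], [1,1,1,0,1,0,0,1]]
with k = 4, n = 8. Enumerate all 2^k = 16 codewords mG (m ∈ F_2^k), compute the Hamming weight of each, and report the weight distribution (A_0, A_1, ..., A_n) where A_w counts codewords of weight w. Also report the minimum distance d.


Weight distribution: A_0 = 1, A_1 = 1, A_2 = 2, A_3 = 2, A_4 = 5, A_5 = 5. Minimum distance d = 1.

Enumerate all 2^4 = 16 messages m ∈ F_2^4.
For each, compute codeword c = mG in F_2^8, then tally its weight.
  m = 0000 → c = 00000000, weight = 0.
  m = 1000 → c = 00100101, weight = 3.
  m = 0100 → c = 01000010, weight = 2.
  m = 1100 → c = 01100111, weight = 5.
  m = 0010 → c = 01100010, weight = 3.
  m = 1010 → c = 01000111, weight = 4.
  m = 0110 → c = 00100000, weight = 1.
  m = 1110 → c = 00000101, weight = 2.
  m = 0001 → c = 11101001, weight = 5.
  m = 1001 → c = 11001100, weight = 4.
  m = 0101 → c = 10101011, weight = 5.
  m = 1101 → c = 10001110, weight = 4.
  m = 0011 → c = 10001011, weight = 4.
  m = 1011 → c = 10101110, weight = 5.
  m = 0111 → c = 11001001, weight = 4.
  m = 1111 → c = 11101100, weight = 5.
Tally weights:
  weight 0: 1 codewords.
  weight 1: 1 codewords.
  weight 2: 2 codewords.
  weight 3: 2 codewords.
  weight 4: 5 codewords.
  weight 5: 5 codewords.
Minimum distance d = smallest w > 0 with A_w > 0 = 1.
Sanity: Σ A_w = 16 = 2^4 = 16 ✓.


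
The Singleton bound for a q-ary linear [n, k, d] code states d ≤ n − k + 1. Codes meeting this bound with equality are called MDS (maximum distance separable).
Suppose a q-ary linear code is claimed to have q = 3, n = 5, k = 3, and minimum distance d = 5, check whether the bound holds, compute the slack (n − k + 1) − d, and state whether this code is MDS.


Singleton RHS = n − k + 1 = 3, slack = -2, bound violated (no such code; not MDS).

Singleton bound: d ≤ n − k + 1.
Here n = 5, k = 3, so n − k + 1 = 3.
Given d = 5, check d ≤ 3: NO.
Slack = (n − k + 1) − d = -2.
The slack is negative: d = 5 exceeds n − k + 1 = 3 by 2, so the Singleton bound is violated and no linear [5, 3, 5]_3 code can exist. In particular it is not MDS (MDS requires d = n − k + 1 exactly).
Description: the claimed parameters are [5, 3, 5]_3; such a code would be impossible (violates the Singleton bound).


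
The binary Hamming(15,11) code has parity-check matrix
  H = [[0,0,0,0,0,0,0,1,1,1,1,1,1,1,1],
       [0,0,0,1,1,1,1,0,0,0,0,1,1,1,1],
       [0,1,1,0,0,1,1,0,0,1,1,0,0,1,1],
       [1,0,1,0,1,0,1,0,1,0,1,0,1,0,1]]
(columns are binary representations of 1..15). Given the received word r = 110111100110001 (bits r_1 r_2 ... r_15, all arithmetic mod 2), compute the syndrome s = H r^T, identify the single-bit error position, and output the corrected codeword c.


s = (1, 1, 0, 1)^T, error position = 13, corrected codeword c = 110111100110101

Compute s = H r^T mod 2 one row at a time:
  s_1 = 0 + 0 + 1 + 1 + 0 + 0 + 0 + 1 = 3 ≡ 1 (mod 2).
  s_2 = 1 + 1 + 1 + 1 + 0 + 0 + 0 + 1 = 5 ≡ 1 (mod 2).
  s_3 = 1 + 0 + 1 + 1 + 1 + 1 + 0 + 1 = 6 ≡ 0 (mod 2).
  s_4 = 1 + 0 + 1 + 1 + 0 + 1 + 0 + 1 = 5 ≡ 1 (mod 2).
s = (1, 1, 0, 1)^T — this equals column 13 of H (binary 1101), so error is at position 13.
Correct: flip bit 13 of r = 110111100110001 to get c = 110111100110101.


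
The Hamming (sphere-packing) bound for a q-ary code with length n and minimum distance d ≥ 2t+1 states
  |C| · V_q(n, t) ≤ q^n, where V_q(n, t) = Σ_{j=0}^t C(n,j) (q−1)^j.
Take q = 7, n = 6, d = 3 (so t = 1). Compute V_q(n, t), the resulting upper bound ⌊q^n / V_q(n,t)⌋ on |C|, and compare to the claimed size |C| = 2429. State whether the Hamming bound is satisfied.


V_q(n, t) = 37, q^n = 117649, Hamming bound = 3179, |C| = 2429 ≤ bound (satisfied).

Step 1: Compute V_q(n, t) = Σ_{j=0}^1 C(n, j) (q−1)^j.
  j = 0: C(6,0)·(6)^0 = 1·1 = 1.
  j = 1: C(6,1)·(6)^1 = 6·6 = 36.
  V_q(n, t) = 1 + 36 = 37.
Step 2: q^n = 7^6 = 117649.
Step 3: Hamming bound ⌊q^n / V_q(n,t)⌋ = ⌊117649/37⌋ = 3179.
Step 4: Compare |C| = 2429 to 3179: satisfied.
The claimed |C| lies below the Hamming bound.


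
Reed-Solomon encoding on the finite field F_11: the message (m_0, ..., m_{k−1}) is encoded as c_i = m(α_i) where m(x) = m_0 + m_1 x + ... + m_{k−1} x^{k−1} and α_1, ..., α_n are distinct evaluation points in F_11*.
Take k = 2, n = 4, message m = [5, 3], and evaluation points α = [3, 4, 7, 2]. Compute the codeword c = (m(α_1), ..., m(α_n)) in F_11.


c = [3, 6, 4, 0]

Message polynomial: m(x) = 5 + 3·x (mod 11).
For each evaluation point α_i, compute m(α_i) mod 11:
  α_1 = 3: Horner steps 3 → 3, so m(3) = 3.
  α_2 = 4: Horner steps 3 → 6, so m(4) = 6.
  α_3 = 7: Horner steps 3 → 4, so m(7) = 4.
  α_4 = 2: Horner steps 3 → 0, so m(2) = 0.
Codeword c = [3, 6, 4, 0] ∈ F_11^4.


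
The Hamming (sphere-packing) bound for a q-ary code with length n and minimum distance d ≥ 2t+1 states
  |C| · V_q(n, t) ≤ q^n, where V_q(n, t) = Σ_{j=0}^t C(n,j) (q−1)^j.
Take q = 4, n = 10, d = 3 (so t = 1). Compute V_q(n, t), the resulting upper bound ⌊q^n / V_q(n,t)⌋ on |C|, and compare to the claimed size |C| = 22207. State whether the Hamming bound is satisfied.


V_q(n, t) = 31, q^n = 1048576, Hamming bound = 33825, |C| = 22207 ≤ bound (satisfied).

Step 1: Compute V_q(n, t) = Σ_{j=0}^1 C(n, j) (q−1)^j.
  j = 0: C(10,0)·(3)^0 = 1·1 = 1.
  j = 1: C(10,1)·(3)^1 = 10·3 = 30.
  V_q(n, t) = 1 + 30 = 31.
Step 2: q^n = 4^10 = 1048576.
Step 3: Hamming bound ⌊q^n / V_q(n,t)⌋ = ⌊1048576/31⌋ = 33825.
Step 4: Compare |C| = 22207 to 33825: satisfied.
The claimed |C| lies below the Hamming bound.


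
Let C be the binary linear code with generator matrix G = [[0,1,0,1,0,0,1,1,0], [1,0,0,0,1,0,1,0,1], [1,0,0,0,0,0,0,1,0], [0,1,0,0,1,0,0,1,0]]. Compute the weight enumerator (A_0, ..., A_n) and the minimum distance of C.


Weight distribution: A_0 = 1, A_2 = 1, A_3 = 6, A_4 = 5, A_5 = 2, A_6 = 1. Minimum distance d = 2.

Enumerate all 2^4 = 16 messages m ∈ F_2^4.
For each, compute codeword c = mG in F_2^9, then tally its weight.
  m = 0000 → c = 000000000, weight = 0.
  m = 1000 → c = 010100110, weight = 4.
  m = 0100 → c = 100010101, weight = 4.
  m = 1100 → c = 110110011, weight = 6.
  m = 0010 → c = 100000010, weight = 2.
  m = 1010 → c = 110100100, weight = 4.
  m = 0110 → c = 000010111, weight = 4.
  m = 1110 → c = 010110001, weight = 4.
  m = 0001 → c = 010010010, weight = 3.
  m = 1001 → c = 000110100, weight = 3.
  m = 0101 → c = 110000111, weight = 5.
  m = 1101 → c = 100100001, weight = 3.
  m = 0011 → c = 110010000, weight = 3.
  m = 1011 → c = 100110110, weight = 5.
  m = 0111 → c = 010000101, weight = 3.
  m = 1111 → c = 000100011, weight = 3.
Tally weights:
  weight 0: 1 codewords.
  weight 2: 1 codewords.
  weight 3: 6 codewords.
  weight 4: 5 codewords.
  weight 5: 2 codewords.
  weight 6: 1 codewords.
Minimum distance d = smallest w > 0 with A_w > 0 = 2.
Sanity: Σ A_w = 16 = 2^4 = 16 ✓.


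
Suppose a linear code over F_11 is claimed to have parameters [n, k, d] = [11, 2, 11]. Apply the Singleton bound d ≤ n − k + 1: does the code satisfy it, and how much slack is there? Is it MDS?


Singleton RHS = n − k + 1 = 10, slack = -1, bound violated (no such code; not MDS).

Singleton bound: d ≤ n − k + 1.
Here n = 11, k = 2, so n − k + 1 = 10.
Given d = 11, check d ≤ 10: NO.
Slack = (n − k + 1) − d = -1.
The slack is negative: d = 11 exceeds n − k + 1 = 10 by 1, so the Singleton bound is violated and no linear [11, 2, 11]_11 code can exist. In particular it is not MDS (MDS requires d = n − k + 1 exactly).
Description: the claimed parameters are [11, 2, 11]_11; such a code would be impossible (violates the Singleton bound).


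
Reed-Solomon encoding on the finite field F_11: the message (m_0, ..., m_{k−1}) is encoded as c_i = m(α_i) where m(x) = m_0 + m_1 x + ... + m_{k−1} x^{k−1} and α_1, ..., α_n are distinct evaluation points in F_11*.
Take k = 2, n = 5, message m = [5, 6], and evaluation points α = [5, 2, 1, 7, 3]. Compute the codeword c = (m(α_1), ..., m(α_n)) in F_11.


c = [2, 6, 0, 3, 1]

Message polynomial: m(x) = 5 + 6·x (mod 11).
For each evaluation point α_i, compute m(α_i) mod 11:
  α_1 = 5: Horner steps 6 → 2, so m(5) = 2.
  α_2 = 2: Horner steps 6 → 6, so m(2) = 6.
  α_3 = 1: Horner steps 6 → 0, so m(1) = 0.
  α_4 = 7: Horner steps 6 → 3, so m(7) = 3.
  α_5 = 3: Horner steps 6 → 1, so m(3) = 1.
Codeword c = [2, 6, 0, 3, 1] ∈ F_11^5.


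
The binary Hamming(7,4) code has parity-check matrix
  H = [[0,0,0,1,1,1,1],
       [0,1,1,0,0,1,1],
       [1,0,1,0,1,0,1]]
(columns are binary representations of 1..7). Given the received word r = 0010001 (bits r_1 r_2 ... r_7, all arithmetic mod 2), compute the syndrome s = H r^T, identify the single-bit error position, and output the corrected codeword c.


s = (1, 0, 0)^T, error position = 4, corrected codeword c = 0011001

Compute s = H r^T mod 2 one row at a time:
  s_1 = 0 + 0 + 0 + 1 = 1 ≡ 1 (mod 2).
  s_2 = 0 + 1 + 0 + 1 = 2 ≡ 0 (mod 2).
  s_3 = 0 + 1 + 0 + 1 = 2 ≡ 0 (mod 2).
s = (1, 0, 0)^T — this equals column 4 of H (binary 100), so error is at position 4.
Correct: flip bit 4 of r = 0010001 to get c = 0011001.


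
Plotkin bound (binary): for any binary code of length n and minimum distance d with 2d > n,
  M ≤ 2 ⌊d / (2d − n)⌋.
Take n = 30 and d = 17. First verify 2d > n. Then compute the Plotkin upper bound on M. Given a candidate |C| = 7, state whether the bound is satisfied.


Plotkin bound M ≤ 8; given |C| = 7 ≤ bound (satisfied).

Check applicability: 2d = 34, n = 30.
2d − n = 4 > 0, so Plotkin applies.
Compute d/(2d−n) = 17/4 ≈ 4.2500.
⌊d/(2d−n)⌋ = 4.
Plotkin bound: M ≤ 2·4 = 8.
Given |C| = 7, check: satisfied.
This |C| is below the Plotkin bound.


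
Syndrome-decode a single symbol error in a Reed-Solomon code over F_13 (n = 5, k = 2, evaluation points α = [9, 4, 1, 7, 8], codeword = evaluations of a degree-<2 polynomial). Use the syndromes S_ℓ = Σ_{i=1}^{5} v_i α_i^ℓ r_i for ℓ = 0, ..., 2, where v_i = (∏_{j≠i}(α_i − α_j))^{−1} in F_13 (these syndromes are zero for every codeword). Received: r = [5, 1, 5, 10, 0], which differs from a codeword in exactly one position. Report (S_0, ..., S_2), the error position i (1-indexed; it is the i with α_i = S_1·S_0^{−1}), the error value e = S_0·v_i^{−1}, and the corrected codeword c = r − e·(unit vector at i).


S = (1, 9, 3), error at position 1, error magnitude e = 2, c = [3, 1, 5, 10, 0].

Step 1: column multipliers v_i = (∏_{j≠i}(α_i − α_j))^{−1} mod 13.
  i = 1 (α = 9): (9−4)(9−1)(9−7)(9−8) = 5·8·2·1 = 80 ≡ 2, so v_1 = 2^{−1} = 7 (mod 13).
  i = 2 (α = 4): (4−9)(4−1)(4−7)(4−8) = (−5)·3·(−3)·(−4) = −180 ≡ 2, so v_2 = 2^{−1} = 7 (mod 13).
  i = 3 (α = 1): (1−9)(1−4)(1−7)(1−8) = (−8)·(−3)·(−6)·(−7) = 1008 ≡ 7, so v_3 = 7^{−1} = 2 (mod 13).
  i = 4 (α = 7): (7−9)(7−4)(7−1)(7−8) = (−2)·3·6·(−1) = 36 ≡ 10, so v_4 = 10^{−1} = 4 (mod 13).
  i = 5 (α = 8): (8−9)(8−4)(8−1)(8−7) = (−1)·4·7·1 = −28 ≡ 11, so v_5 = 11^{−1} = 6 (mod 13).
  v = [7, 7, 2, 4, 6].
Step 2: syndromes of r = [5, 1, 5, 10, 0] (all sums mod 13).
  S_0 = Σ v_i r_i = 7·5 + 7·1 + 2·5 + 4·10 + 6·0 = 92 ≡ 1.
  S_1 = Σ v_i α_i r_i = 7·9·5 + 7·4·1 + 2·1·5 + 4·7·10 + 6·8·0 = 633 ≡ 9.
  α_i^2 mod 13 = [3, 3, 1, 10, 12].
  S_2 = Σ v_i α_i^2 r_i = 7·3·5 + 7·3·1 + 2·1·5 + 4·10·10 + 6·12·0 = 536 ≡ 3.
  S = (1, 9, 3) ≠ 0, so r is not a codeword (an error is present).
Step 3: locate the error. For a single error e at position i, S_ℓ = v_i·e·α_i^ℓ, so α_err = S_1/S_0.
  S_0^{−1} = 1^{−1} = 1 (mod 13), so α_err = 9·1 = 9 ≡ 9 = α_1. Error position i = 1.
  Consistency check: S_2/S_1 = 3·3 = 9 ≡ 9 = α_err ✓ (single-error assumption holds).
Step 4: error magnitude e = S_0/v_1 = S_0·∏_{j≠1}(α_1 − α_j) = 1·2 = 2 ≡ 2 (mod 13).
Step 5: correct position 1: c_1 = r_1 − e = 5 − 2 ≡ 3 (mod 13). Hence c = [3, 1, 5, 10, 0].
  Check: interpolating c through the α_i gives m(x) = 2 + 3·x (degree < 2) with m(α_i) = c_i for every i, so c is indeed a codeword.


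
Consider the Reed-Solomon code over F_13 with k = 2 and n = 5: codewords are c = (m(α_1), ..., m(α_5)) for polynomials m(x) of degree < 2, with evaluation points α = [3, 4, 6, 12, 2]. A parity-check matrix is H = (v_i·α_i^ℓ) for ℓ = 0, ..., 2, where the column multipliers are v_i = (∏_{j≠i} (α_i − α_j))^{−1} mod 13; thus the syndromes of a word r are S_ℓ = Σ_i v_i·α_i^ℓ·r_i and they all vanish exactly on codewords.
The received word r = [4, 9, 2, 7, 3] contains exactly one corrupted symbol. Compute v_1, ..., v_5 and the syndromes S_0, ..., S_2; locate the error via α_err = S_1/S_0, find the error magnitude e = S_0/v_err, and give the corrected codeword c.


S = (2, 6, 5), error at position 1, error magnitude e = 11, c = [6, 9, 2, 7, 3].

Step 1: column multipliers v_i = (∏_{j≠i}(α_i − α_j))^{−1} mod 13.
  i = 1 (α = 3): (3−4)(3−6)(3−12)(3−2) = (−1)·(−3)·(−9)·1 = −27 ≡ 12, so v_1 = 12^{−1} = 12 (mod 13).
  i = 2 (α = 4): (4−3)(4−6)(4−12)(4−2) = 1·(−2)·(−8)·2 = 32 ≡ 6, so v_2 = 6^{−1} = 11 (mod 13).
  i = 3 (α = 6): (6−3)(6−4)(6−12)(6−2) = 3·2·(−6)·4 = −144 ≡ 12, so v_3 = 12^{−1} = 12 (mod 13).
  i = 4 (α = 12): (12−3)(12−4)(12−6)(12−2) = 9·8·6·10 = 4320 ≡ 4, so v_4 = 4^{−1} = 10 (mod 13).
  i = 5 (α = 2): (2−3)(2−4)(2−6)(2−12) = (−1)·(−2)·(−4)·(−10) = 80 ≡ 2, so v_5 = 2^{−1} = 7 (mod 13).
  v = [12, 11, 12, 10, 7].
Step 2: syndromes of r = [4, 9, 2, 7, 3] (all sums mod 13).
  S_0 = Σ v_i r_i = 12·4 + 11·9 + 12·2 + 10·7 + 7·3 = 262 ≡ 2.
  S_1 = Σ v_i α_i r_i = 12·3·4 + 11·4·9 + 12·6·2 + 10·12·7 + 7·2·3 = 1566 ≡ 6.
  α_i^2 mod 13 = [9, 3, 10, 1, 4].
  S_2 = Σ v_i α_i^2 r_i = 12·9·4 + 11·3·9 + 12·10·2 + 10·1·7 + 7·4·3 = 1123 ≡ 5.
  S = (2, 6, 5) ≠ 0, so r is not a codeword (an error is present).
Step 3: locate the error. For a single error e at position i, S_ℓ = v_i·e·α_i^ℓ, so α_err = S_1/S_0.
  S_0^{−1} = 2^{−1} = 7 (mod 13), so α_err = 6·7 = 42 ≡ 3 = α_1. Error position i = 1.
  Consistency check: S_2/S_1 = 5·11 = 55 ≡ 3 = α_err ✓ (single-error assumption holds).
Step 4: error magnitude e = S_0/v_1 = S_0·∏_{j≠1}(α_1 − α_j) = 2·12 = 24 ≡ 11 (mod 13).
Step 5: correct position 1: c_1 = r_1 − e = 4 − 11 ≡ 6 (mod 13). Hence c = [6, 9, 2, 7, 3].
  Check: interpolating c through the α_i gives m(x) = 10 + 3·x (degree < 2) with m(α_i) = c_i for every i, so c is indeed a codeword.


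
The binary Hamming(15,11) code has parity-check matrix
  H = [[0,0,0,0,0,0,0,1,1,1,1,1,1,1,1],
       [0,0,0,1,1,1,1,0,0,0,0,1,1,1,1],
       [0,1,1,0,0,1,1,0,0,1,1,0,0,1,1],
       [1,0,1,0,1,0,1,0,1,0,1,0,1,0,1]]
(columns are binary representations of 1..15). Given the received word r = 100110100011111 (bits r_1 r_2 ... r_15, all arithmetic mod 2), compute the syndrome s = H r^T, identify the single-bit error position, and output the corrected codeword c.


s = (1, 1, 0, 0)^T, error position = 12, corrected codeword c = 100110100010111

Compute s = H r^T mod 2 one row at a time:
  s_1 = 0 + 0 + 0 + 1 + 1 + 1 + 1 + 1 = 5 ≡ 1 (mod 2).
  s_2 = 1 + 1 + 0 + 1 + 1 + 1 + 1 + 1 = 7 ≡ 1 (mod 2).
  s_3 = 0 + 0 + 0 + 1 + 0 + 1 + 1 + 1 = 4 ≡ 0 (mod 2).
  s_4 = 1 + 0 + 1 + 1 + 0 + 1 + 1 + 1 = 6 ≡ 0 (mod 2).
s = (1, 1, 0, 0)^T — this equals column 12 of H (binary 1100), so error is at position 12.
Correct: flip bit 12 of r = 100110100011111 to get c = 100110100010111.


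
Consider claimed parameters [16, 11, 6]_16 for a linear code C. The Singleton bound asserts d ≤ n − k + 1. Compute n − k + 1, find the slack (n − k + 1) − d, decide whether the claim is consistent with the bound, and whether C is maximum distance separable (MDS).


Singleton RHS = n − k + 1 = 6, slack = 0, bound satisfied, MDS.

Singleton bound: d ≤ n − k + 1.
Here n = 16, k = 11, so n − k + 1 = 6.
Given d = 6, check d ≤ 6: YES.
Slack = (n − k + 1) − d = 0.
The code is MDS (slack = 0).
Description: the claimed parameters are [16, 11, 6]_16; such a code would be MDS (meets Singleton bound).


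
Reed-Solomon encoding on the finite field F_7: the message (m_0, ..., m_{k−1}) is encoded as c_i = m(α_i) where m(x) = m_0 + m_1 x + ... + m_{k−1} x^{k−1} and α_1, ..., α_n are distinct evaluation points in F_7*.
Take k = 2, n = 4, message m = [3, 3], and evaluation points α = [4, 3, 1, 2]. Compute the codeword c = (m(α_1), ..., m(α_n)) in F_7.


c = [1, 5, 6, 2]

Message polynomial: m(x) = 3 + 3·x (mod 7).
For each evaluation point α_i, compute m(α_i) mod 7:
  α_1 = 4: Horner steps 3 → 1, so m(4) = 1.
  α_2 = 3: Horner steps 3 → 5, so m(3) = 5.
  α_3 = 1: Horner steps 3 → 6, so m(1) = 6.
  α_4 = 2: Horner steps 3 → 2, so m(2) = 2.
Codeword c = [1, 5, 6, 2] ∈ F_7^4.
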